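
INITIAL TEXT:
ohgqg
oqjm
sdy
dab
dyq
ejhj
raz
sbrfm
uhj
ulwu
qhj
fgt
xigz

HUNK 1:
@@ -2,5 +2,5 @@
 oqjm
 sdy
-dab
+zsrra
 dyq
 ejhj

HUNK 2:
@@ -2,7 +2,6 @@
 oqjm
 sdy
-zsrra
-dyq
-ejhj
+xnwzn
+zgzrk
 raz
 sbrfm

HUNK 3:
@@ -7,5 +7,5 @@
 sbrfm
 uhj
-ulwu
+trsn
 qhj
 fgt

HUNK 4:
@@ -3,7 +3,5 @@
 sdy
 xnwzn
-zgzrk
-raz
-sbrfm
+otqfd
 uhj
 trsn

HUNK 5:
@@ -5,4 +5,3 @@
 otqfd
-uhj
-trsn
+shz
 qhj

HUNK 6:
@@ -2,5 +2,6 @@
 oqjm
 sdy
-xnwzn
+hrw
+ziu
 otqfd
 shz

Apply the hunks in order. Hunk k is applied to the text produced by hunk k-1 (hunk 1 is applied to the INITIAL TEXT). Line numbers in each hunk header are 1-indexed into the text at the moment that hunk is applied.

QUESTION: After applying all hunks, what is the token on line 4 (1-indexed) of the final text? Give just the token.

Answer: hrw

Derivation:
Hunk 1: at line 2 remove [dab] add [zsrra] -> 13 lines: ohgqg oqjm sdy zsrra dyq ejhj raz sbrfm uhj ulwu qhj fgt xigz
Hunk 2: at line 2 remove [zsrra,dyq,ejhj] add [xnwzn,zgzrk] -> 12 lines: ohgqg oqjm sdy xnwzn zgzrk raz sbrfm uhj ulwu qhj fgt xigz
Hunk 3: at line 7 remove [ulwu] add [trsn] -> 12 lines: ohgqg oqjm sdy xnwzn zgzrk raz sbrfm uhj trsn qhj fgt xigz
Hunk 4: at line 3 remove [zgzrk,raz,sbrfm] add [otqfd] -> 10 lines: ohgqg oqjm sdy xnwzn otqfd uhj trsn qhj fgt xigz
Hunk 5: at line 5 remove [uhj,trsn] add [shz] -> 9 lines: ohgqg oqjm sdy xnwzn otqfd shz qhj fgt xigz
Hunk 6: at line 2 remove [xnwzn] add [hrw,ziu] -> 10 lines: ohgqg oqjm sdy hrw ziu otqfd shz qhj fgt xigz
Final line 4: hrw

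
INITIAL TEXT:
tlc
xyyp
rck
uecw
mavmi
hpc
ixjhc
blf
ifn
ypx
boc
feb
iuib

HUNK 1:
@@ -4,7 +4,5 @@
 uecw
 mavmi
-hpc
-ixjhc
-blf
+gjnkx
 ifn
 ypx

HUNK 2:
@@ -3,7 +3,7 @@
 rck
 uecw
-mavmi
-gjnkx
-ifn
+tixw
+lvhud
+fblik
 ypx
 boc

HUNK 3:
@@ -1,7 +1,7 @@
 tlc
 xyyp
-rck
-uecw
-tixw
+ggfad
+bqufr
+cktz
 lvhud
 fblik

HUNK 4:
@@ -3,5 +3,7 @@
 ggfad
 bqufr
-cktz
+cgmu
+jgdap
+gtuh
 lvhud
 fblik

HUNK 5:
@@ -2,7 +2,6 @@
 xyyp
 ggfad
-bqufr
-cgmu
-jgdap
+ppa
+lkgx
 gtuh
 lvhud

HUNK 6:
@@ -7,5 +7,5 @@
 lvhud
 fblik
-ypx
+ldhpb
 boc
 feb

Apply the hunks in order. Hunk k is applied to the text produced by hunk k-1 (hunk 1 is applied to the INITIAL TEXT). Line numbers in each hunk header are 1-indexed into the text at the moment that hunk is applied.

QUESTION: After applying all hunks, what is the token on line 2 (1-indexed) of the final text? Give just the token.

Hunk 1: at line 4 remove [hpc,ixjhc,blf] add [gjnkx] -> 11 lines: tlc xyyp rck uecw mavmi gjnkx ifn ypx boc feb iuib
Hunk 2: at line 3 remove [mavmi,gjnkx,ifn] add [tixw,lvhud,fblik] -> 11 lines: tlc xyyp rck uecw tixw lvhud fblik ypx boc feb iuib
Hunk 3: at line 1 remove [rck,uecw,tixw] add [ggfad,bqufr,cktz] -> 11 lines: tlc xyyp ggfad bqufr cktz lvhud fblik ypx boc feb iuib
Hunk 4: at line 3 remove [cktz] add [cgmu,jgdap,gtuh] -> 13 lines: tlc xyyp ggfad bqufr cgmu jgdap gtuh lvhud fblik ypx boc feb iuib
Hunk 5: at line 2 remove [bqufr,cgmu,jgdap] add [ppa,lkgx] -> 12 lines: tlc xyyp ggfad ppa lkgx gtuh lvhud fblik ypx boc feb iuib
Hunk 6: at line 7 remove [ypx] add [ldhpb] -> 12 lines: tlc xyyp ggfad ppa lkgx gtuh lvhud fblik ldhpb boc feb iuib
Final line 2: xyyp

Answer: xyyp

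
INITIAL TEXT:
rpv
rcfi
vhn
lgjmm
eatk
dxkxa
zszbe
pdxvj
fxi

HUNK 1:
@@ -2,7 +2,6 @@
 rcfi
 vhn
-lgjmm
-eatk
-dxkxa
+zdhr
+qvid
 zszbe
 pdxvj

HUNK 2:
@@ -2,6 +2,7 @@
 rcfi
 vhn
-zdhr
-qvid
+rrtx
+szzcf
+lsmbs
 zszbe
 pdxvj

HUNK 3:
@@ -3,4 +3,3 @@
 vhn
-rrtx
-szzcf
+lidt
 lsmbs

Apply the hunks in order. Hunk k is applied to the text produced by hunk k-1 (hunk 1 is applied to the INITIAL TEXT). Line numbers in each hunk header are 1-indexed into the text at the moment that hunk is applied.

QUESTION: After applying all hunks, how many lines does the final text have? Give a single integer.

Hunk 1: at line 2 remove [lgjmm,eatk,dxkxa] add [zdhr,qvid] -> 8 lines: rpv rcfi vhn zdhr qvid zszbe pdxvj fxi
Hunk 2: at line 2 remove [zdhr,qvid] add [rrtx,szzcf,lsmbs] -> 9 lines: rpv rcfi vhn rrtx szzcf lsmbs zszbe pdxvj fxi
Hunk 3: at line 3 remove [rrtx,szzcf] add [lidt] -> 8 lines: rpv rcfi vhn lidt lsmbs zszbe pdxvj fxi
Final line count: 8

Answer: 8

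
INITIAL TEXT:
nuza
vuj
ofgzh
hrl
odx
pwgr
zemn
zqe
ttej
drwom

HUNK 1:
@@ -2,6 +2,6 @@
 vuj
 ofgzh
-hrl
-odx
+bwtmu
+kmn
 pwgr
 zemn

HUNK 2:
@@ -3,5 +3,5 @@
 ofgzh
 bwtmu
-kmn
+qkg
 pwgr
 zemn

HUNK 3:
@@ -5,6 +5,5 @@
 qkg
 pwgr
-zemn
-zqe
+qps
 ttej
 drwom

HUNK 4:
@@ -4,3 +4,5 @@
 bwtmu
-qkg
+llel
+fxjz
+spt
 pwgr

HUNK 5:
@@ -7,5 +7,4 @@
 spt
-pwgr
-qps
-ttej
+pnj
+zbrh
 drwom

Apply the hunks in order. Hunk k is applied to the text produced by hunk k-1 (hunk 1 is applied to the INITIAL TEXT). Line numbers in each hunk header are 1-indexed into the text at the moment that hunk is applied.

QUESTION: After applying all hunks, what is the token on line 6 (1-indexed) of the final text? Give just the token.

Hunk 1: at line 2 remove [hrl,odx] add [bwtmu,kmn] -> 10 lines: nuza vuj ofgzh bwtmu kmn pwgr zemn zqe ttej drwom
Hunk 2: at line 3 remove [kmn] add [qkg] -> 10 lines: nuza vuj ofgzh bwtmu qkg pwgr zemn zqe ttej drwom
Hunk 3: at line 5 remove [zemn,zqe] add [qps] -> 9 lines: nuza vuj ofgzh bwtmu qkg pwgr qps ttej drwom
Hunk 4: at line 4 remove [qkg] add [llel,fxjz,spt] -> 11 lines: nuza vuj ofgzh bwtmu llel fxjz spt pwgr qps ttej drwom
Hunk 5: at line 7 remove [pwgr,qps,ttej] add [pnj,zbrh] -> 10 lines: nuza vuj ofgzh bwtmu llel fxjz spt pnj zbrh drwom
Final line 6: fxjz

Answer: fxjz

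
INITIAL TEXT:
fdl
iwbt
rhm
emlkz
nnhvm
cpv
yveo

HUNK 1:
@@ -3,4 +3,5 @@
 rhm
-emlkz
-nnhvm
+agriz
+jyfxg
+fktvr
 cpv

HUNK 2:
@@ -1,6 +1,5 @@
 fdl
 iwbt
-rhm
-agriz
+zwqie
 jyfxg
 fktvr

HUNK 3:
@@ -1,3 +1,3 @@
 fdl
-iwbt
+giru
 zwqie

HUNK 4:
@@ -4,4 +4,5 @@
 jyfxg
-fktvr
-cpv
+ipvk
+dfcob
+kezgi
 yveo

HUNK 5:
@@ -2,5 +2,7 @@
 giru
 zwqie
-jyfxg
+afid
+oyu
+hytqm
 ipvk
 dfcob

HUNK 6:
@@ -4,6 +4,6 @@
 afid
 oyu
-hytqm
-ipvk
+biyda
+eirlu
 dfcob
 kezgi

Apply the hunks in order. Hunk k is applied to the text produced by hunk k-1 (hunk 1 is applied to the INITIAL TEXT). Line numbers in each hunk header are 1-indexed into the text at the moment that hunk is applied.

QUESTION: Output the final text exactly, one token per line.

Answer: fdl
giru
zwqie
afid
oyu
biyda
eirlu
dfcob
kezgi
yveo

Derivation:
Hunk 1: at line 3 remove [emlkz,nnhvm] add [agriz,jyfxg,fktvr] -> 8 lines: fdl iwbt rhm agriz jyfxg fktvr cpv yveo
Hunk 2: at line 1 remove [rhm,agriz] add [zwqie] -> 7 lines: fdl iwbt zwqie jyfxg fktvr cpv yveo
Hunk 3: at line 1 remove [iwbt] add [giru] -> 7 lines: fdl giru zwqie jyfxg fktvr cpv yveo
Hunk 4: at line 4 remove [fktvr,cpv] add [ipvk,dfcob,kezgi] -> 8 lines: fdl giru zwqie jyfxg ipvk dfcob kezgi yveo
Hunk 5: at line 2 remove [jyfxg] add [afid,oyu,hytqm] -> 10 lines: fdl giru zwqie afid oyu hytqm ipvk dfcob kezgi yveo
Hunk 6: at line 4 remove [hytqm,ipvk] add [biyda,eirlu] -> 10 lines: fdl giru zwqie afid oyu biyda eirlu dfcob kezgi yveo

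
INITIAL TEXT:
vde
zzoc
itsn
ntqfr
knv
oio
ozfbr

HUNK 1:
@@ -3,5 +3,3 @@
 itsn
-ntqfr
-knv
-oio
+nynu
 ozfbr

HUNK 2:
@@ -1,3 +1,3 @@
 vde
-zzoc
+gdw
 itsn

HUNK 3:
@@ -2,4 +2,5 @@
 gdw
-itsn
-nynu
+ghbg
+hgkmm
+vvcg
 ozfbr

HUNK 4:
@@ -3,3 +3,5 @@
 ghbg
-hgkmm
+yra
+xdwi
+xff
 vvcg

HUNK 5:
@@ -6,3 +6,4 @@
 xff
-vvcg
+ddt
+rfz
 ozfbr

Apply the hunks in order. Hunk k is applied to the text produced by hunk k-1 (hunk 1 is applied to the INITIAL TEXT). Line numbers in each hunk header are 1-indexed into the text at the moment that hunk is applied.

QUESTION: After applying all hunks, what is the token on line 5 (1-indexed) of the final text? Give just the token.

Answer: xdwi

Derivation:
Hunk 1: at line 3 remove [ntqfr,knv,oio] add [nynu] -> 5 lines: vde zzoc itsn nynu ozfbr
Hunk 2: at line 1 remove [zzoc] add [gdw] -> 5 lines: vde gdw itsn nynu ozfbr
Hunk 3: at line 2 remove [itsn,nynu] add [ghbg,hgkmm,vvcg] -> 6 lines: vde gdw ghbg hgkmm vvcg ozfbr
Hunk 4: at line 3 remove [hgkmm] add [yra,xdwi,xff] -> 8 lines: vde gdw ghbg yra xdwi xff vvcg ozfbr
Hunk 5: at line 6 remove [vvcg] add [ddt,rfz] -> 9 lines: vde gdw ghbg yra xdwi xff ddt rfz ozfbr
Final line 5: xdwi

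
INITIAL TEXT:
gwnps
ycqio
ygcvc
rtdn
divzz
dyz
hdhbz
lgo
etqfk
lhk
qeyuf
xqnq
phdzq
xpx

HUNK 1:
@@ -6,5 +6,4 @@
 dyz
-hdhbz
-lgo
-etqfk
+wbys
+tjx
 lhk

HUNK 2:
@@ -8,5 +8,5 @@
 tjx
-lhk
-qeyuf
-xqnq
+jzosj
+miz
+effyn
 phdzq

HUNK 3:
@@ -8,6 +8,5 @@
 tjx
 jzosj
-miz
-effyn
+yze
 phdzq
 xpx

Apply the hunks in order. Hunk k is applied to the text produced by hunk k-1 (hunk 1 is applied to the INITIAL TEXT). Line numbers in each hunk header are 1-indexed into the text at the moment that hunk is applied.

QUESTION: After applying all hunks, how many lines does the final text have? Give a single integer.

Answer: 12

Derivation:
Hunk 1: at line 6 remove [hdhbz,lgo,etqfk] add [wbys,tjx] -> 13 lines: gwnps ycqio ygcvc rtdn divzz dyz wbys tjx lhk qeyuf xqnq phdzq xpx
Hunk 2: at line 8 remove [lhk,qeyuf,xqnq] add [jzosj,miz,effyn] -> 13 lines: gwnps ycqio ygcvc rtdn divzz dyz wbys tjx jzosj miz effyn phdzq xpx
Hunk 3: at line 8 remove [miz,effyn] add [yze] -> 12 lines: gwnps ycqio ygcvc rtdn divzz dyz wbys tjx jzosj yze phdzq xpx
Final line count: 12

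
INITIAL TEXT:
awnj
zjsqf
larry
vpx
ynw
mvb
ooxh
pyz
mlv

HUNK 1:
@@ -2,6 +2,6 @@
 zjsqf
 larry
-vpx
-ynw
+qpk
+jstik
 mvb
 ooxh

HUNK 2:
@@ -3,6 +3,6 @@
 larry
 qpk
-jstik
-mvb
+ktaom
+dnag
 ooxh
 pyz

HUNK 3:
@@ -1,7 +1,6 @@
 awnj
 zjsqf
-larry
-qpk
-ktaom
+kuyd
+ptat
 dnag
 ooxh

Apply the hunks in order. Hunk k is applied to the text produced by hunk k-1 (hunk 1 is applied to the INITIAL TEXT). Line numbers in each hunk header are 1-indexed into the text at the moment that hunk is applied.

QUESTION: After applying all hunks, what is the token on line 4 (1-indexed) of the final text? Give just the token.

Hunk 1: at line 2 remove [vpx,ynw] add [qpk,jstik] -> 9 lines: awnj zjsqf larry qpk jstik mvb ooxh pyz mlv
Hunk 2: at line 3 remove [jstik,mvb] add [ktaom,dnag] -> 9 lines: awnj zjsqf larry qpk ktaom dnag ooxh pyz mlv
Hunk 3: at line 1 remove [larry,qpk,ktaom] add [kuyd,ptat] -> 8 lines: awnj zjsqf kuyd ptat dnag ooxh pyz mlv
Final line 4: ptat

Answer: ptat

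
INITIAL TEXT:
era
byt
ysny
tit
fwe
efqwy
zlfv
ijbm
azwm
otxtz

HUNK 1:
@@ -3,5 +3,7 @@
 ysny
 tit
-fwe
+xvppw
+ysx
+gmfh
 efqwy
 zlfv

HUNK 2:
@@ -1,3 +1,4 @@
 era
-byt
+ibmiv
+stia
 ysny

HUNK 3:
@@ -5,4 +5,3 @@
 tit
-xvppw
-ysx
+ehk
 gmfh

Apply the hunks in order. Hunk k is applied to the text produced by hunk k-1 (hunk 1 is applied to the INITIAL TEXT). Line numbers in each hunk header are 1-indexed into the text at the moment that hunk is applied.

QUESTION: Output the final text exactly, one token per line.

Answer: era
ibmiv
stia
ysny
tit
ehk
gmfh
efqwy
zlfv
ijbm
azwm
otxtz

Derivation:
Hunk 1: at line 3 remove [fwe] add [xvppw,ysx,gmfh] -> 12 lines: era byt ysny tit xvppw ysx gmfh efqwy zlfv ijbm azwm otxtz
Hunk 2: at line 1 remove [byt] add [ibmiv,stia] -> 13 lines: era ibmiv stia ysny tit xvppw ysx gmfh efqwy zlfv ijbm azwm otxtz
Hunk 3: at line 5 remove [xvppw,ysx] add [ehk] -> 12 lines: era ibmiv stia ysny tit ehk gmfh efqwy zlfv ijbm azwm otxtz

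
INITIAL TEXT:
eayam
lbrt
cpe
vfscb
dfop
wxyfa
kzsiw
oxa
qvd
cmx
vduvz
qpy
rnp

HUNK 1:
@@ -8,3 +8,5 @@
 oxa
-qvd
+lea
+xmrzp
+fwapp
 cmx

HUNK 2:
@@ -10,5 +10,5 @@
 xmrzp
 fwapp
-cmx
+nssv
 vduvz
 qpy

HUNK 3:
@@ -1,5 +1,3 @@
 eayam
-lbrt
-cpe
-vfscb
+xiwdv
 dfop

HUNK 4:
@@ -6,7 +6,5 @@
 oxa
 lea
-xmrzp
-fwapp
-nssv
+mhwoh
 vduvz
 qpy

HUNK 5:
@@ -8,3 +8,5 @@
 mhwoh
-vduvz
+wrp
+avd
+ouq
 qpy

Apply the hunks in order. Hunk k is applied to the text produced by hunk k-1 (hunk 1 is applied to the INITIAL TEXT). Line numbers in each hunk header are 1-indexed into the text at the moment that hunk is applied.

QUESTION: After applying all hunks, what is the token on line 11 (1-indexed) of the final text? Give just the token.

Hunk 1: at line 8 remove [qvd] add [lea,xmrzp,fwapp] -> 15 lines: eayam lbrt cpe vfscb dfop wxyfa kzsiw oxa lea xmrzp fwapp cmx vduvz qpy rnp
Hunk 2: at line 10 remove [cmx] add [nssv] -> 15 lines: eayam lbrt cpe vfscb dfop wxyfa kzsiw oxa lea xmrzp fwapp nssv vduvz qpy rnp
Hunk 3: at line 1 remove [lbrt,cpe,vfscb] add [xiwdv] -> 13 lines: eayam xiwdv dfop wxyfa kzsiw oxa lea xmrzp fwapp nssv vduvz qpy rnp
Hunk 4: at line 6 remove [xmrzp,fwapp,nssv] add [mhwoh] -> 11 lines: eayam xiwdv dfop wxyfa kzsiw oxa lea mhwoh vduvz qpy rnp
Hunk 5: at line 8 remove [vduvz] add [wrp,avd,ouq] -> 13 lines: eayam xiwdv dfop wxyfa kzsiw oxa lea mhwoh wrp avd ouq qpy rnp
Final line 11: ouq

Answer: ouq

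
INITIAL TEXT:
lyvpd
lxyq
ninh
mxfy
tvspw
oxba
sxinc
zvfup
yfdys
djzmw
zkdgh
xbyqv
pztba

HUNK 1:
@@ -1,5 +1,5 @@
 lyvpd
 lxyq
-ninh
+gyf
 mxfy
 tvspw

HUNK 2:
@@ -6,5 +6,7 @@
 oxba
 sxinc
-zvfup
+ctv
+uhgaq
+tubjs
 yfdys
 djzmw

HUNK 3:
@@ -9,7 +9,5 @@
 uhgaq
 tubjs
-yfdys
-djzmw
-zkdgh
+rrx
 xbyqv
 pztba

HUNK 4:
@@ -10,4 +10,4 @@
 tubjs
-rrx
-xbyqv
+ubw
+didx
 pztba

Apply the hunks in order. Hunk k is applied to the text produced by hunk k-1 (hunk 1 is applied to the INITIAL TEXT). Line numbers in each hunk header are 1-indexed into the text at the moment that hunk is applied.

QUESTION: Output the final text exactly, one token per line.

Answer: lyvpd
lxyq
gyf
mxfy
tvspw
oxba
sxinc
ctv
uhgaq
tubjs
ubw
didx
pztba

Derivation:
Hunk 1: at line 1 remove [ninh] add [gyf] -> 13 lines: lyvpd lxyq gyf mxfy tvspw oxba sxinc zvfup yfdys djzmw zkdgh xbyqv pztba
Hunk 2: at line 6 remove [zvfup] add [ctv,uhgaq,tubjs] -> 15 lines: lyvpd lxyq gyf mxfy tvspw oxba sxinc ctv uhgaq tubjs yfdys djzmw zkdgh xbyqv pztba
Hunk 3: at line 9 remove [yfdys,djzmw,zkdgh] add [rrx] -> 13 lines: lyvpd lxyq gyf mxfy tvspw oxba sxinc ctv uhgaq tubjs rrx xbyqv pztba
Hunk 4: at line 10 remove [rrx,xbyqv] add [ubw,didx] -> 13 lines: lyvpd lxyq gyf mxfy tvspw oxba sxinc ctv uhgaq tubjs ubw didx pztba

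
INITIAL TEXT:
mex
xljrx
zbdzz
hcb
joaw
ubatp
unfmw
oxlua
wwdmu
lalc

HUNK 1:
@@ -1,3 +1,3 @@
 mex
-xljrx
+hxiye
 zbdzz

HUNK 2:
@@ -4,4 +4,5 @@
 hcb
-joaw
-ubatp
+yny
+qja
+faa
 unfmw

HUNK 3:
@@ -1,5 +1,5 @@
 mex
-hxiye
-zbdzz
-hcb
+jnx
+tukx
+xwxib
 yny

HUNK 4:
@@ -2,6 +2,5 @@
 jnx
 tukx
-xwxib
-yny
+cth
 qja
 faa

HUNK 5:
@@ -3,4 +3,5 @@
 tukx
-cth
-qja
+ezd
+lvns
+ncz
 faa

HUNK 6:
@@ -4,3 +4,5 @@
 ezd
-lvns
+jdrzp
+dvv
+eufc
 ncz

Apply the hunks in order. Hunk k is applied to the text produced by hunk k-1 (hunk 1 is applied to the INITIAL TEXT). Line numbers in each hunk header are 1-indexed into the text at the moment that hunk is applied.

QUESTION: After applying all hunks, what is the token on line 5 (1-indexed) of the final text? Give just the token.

Hunk 1: at line 1 remove [xljrx] add [hxiye] -> 10 lines: mex hxiye zbdzz hcb joaw ubatp unfmw oxlua wwdmu lalc
Hunk 2: at line 4 remove [joaw,ubatp] add [yny,qja,faa] -> 11 lines: mex hxiye zbdzz hcb yny qja faa unfmw oxlua wwdmu lalc
Hunk 3: at line 1 remove [hxiye,zbdzz,hcb] add [jnx,tukx,xwxib] -> 11 lines: mex jnx tukx xwxib yny qja faa unfmw oxlua wwdmu lalc
Hunk 4: at line 2 remove [xwxib,yny] add [cth] -> 10 lines: mex jnx tukx cth qja faa unfmw oxlua wwdmu lalc
Hunk 5: at line 3 remove [cth,qja] add [ezd,lvns,ncz] -> 11 lines: mex jnx tukx ezd lvns ncz faa unfmw oxlua wwdmu lalc
Hunk 6: at line 4 remove [lvns] add [jdrzp,dvv,eufc] -> 13 lines: mex jnx tukx ezd jdrzp dvv eufc ncz faa unfmw oxlua wwdmu lalc
Final line 5: jdrzp

Answer: jdrzp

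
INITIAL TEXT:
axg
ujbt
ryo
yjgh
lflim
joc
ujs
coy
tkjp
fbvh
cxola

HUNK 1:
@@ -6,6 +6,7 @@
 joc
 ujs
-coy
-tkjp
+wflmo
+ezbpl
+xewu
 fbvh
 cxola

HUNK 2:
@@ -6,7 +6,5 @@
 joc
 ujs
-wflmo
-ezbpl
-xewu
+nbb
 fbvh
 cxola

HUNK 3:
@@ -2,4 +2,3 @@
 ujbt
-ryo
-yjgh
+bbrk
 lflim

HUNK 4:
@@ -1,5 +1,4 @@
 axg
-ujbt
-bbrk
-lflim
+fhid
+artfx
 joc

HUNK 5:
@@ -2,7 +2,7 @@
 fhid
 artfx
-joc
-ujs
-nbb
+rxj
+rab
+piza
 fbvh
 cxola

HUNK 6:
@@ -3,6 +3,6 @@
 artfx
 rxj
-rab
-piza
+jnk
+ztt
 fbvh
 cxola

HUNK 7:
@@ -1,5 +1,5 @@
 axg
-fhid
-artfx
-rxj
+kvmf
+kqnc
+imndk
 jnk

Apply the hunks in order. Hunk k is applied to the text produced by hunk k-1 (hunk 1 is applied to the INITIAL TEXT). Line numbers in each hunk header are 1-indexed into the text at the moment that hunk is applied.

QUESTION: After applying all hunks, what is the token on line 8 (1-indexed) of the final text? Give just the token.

Hunk 1: at line 6 remove [coy,tkjp] add [wflmo,ezbpl,xewu] -> 12 lines: axg ujbt ryo yjgh lflim joc ujs wflmo ezbpl xewu fbvh cxola
Hunk 2: at line 6 remove [wflmo,ezbpl,xewu] add [nbb] -> 10 lines: axg ujbt ryo yjgh lflim joc ujs nbb fbvh cxola
Hunk 3: at line 2 remove [ryo,yjgh] add [bbrk] -> 9 lines: axg ujbt bbrk lflim joc ujs nbb fbvh cxola
Hunk 4: at line 1 remove [ujbt,bbrk,lflim] add [fhid,artfx] -> 8 lines: axg fhid artfx joc ujs nbb fbvh cxola
Hunk 5: at line 2 remove [joc,ujs,nbb] add [rxj,rab,piza] -> 8 lines: axg fhid artfx rxj rab piza fbvh cxola
Hunk 6: at line 3 remove [rab,piza] add [jnk,ztt] -> 8 lines: axg fhid artfx rxj jnk ztt fbvh cxola
Hunk 7: at line 1 remove [fhid,artfx,rxj] add [kvmf,kqnc,imndk] -> 8 lines: axg kvmf kqnc imndk jnk ztt fbvh cxola
Final line 8: cxola

Answer: cxola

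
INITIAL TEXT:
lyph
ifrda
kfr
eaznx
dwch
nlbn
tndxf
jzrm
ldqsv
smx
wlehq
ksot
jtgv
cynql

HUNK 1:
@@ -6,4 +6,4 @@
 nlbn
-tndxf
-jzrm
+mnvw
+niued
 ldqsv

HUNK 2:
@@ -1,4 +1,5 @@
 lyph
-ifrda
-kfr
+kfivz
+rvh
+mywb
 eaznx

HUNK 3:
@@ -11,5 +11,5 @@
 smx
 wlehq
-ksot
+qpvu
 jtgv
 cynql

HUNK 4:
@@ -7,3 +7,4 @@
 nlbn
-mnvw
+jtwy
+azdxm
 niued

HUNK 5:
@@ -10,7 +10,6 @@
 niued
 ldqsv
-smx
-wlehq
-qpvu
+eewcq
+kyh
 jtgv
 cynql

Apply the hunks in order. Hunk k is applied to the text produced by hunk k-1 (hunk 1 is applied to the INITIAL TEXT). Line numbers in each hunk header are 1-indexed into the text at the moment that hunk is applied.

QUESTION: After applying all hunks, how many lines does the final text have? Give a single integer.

Answer: 15

Derivation:
Hunk 1: at line 6 remove [tndxf,jzrm] add [mnvw,niued] -> 14 lines: lyph ifrda kfr eaznx dwch nlbn mnvw niued ldqsv smx wlehq ksot jtgv cynql
Hunk 2: at line 1 remove [ifrda,kfr] add [kfivz,rvh,mywb] -> 15 lines: lyph kfivz rvh mywb eaznx dwch nlbn mnvw niued ldqsv smx wlehq ksot jtgv cynql
Hunk 3: at line 11 remove [ksot] add [qpvu] -> 15 lines: lyph kfivz rvh mywb eaznx dwch nlbn mnvw niued ldqsv smx wlehq qpvu jtgv cynql
Hunk 4: at line 7 remove [mnvw] add [jtwy,azdxm] -> 16 lines: lyph kfivz rvh mywb eaznx dwch nlbn jtwy azdxm niued ldqsv smx wlehq qpvu jtgv cynql
Hunk 5: at line 10 remove [smx,wlehq,qpvu] add [eewcq,kyh] -> 15 lines: lyph kfivz rvh mywb eaznx dwch nlbn jtwy azdxm niued ldqsv eewcq kyh jtgv cynql
Final line count: 15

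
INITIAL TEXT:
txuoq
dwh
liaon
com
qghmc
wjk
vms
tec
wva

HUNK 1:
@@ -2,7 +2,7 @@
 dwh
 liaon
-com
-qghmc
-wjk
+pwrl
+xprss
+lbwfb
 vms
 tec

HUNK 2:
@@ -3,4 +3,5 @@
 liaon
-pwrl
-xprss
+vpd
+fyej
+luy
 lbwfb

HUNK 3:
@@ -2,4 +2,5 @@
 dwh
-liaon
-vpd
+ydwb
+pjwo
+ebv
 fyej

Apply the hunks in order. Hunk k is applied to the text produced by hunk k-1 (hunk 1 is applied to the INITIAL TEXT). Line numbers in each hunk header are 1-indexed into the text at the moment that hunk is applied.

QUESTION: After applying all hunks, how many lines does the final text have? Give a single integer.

Answer: 11

Derivation:
Hunk 1: at line 2 remove [com,qghmc,wjk] add [pwrl,xprss,lbwfb] -> 9 lines: txuoq dwh liaon pwrl xprss lbwfb vms tec wva
Hunk 2: at line 3 remove [pwrl,xprss] add [vpd,fyej,luy] -> 10 lines: txuoq dwh liaon vpd fyej luy lbwfb vms tec wva
Hunk 3: at line 2 remove [liaon,vpd] add [ydwb,pjwo,ebv] -> 11 lines: txuoq dwh ydwb pjwo ebv fyej luy lbwfb vms tec wva
Final line count: 11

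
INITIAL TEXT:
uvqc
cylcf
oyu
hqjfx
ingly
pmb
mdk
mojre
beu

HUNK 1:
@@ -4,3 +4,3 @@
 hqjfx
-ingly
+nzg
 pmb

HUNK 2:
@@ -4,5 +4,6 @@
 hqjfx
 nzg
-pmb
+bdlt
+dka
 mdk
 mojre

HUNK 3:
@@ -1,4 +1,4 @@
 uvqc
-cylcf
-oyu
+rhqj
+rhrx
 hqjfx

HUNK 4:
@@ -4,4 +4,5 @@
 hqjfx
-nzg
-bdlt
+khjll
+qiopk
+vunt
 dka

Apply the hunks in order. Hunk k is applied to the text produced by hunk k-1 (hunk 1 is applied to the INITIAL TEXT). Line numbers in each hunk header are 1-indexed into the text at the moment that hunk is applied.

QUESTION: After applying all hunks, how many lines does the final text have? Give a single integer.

Answer: 11

Derivation:
Hunk 1: at line 4 remove [ingly] add [nzg] -> 9 lines: uvqc cylcf oyu hqjfx nzg pmb mdk mojre beu
Hunk 2: at line 4 remove [pmb] add [bdlt,dka] -> 10 lines: uvqc cylcf oyu hqjfx nzg bdlt dka mdk mojre beu
Hunk 3: at line 1 remove [cylcf,oyu] add [rhqj,rhrx] -> 10 lines: uvqc rhqj rhrx hqjfx nzg bdlt dka mdk mojre beu
Hunk 4: at line 4 remove [nzg,bdlt] add [khjll,qiopk,vunt] -> 11 lines: uvqc rhqj rhrx hqjfx khjll qiopk vunt dka mdk mojre beu
Final line count: 11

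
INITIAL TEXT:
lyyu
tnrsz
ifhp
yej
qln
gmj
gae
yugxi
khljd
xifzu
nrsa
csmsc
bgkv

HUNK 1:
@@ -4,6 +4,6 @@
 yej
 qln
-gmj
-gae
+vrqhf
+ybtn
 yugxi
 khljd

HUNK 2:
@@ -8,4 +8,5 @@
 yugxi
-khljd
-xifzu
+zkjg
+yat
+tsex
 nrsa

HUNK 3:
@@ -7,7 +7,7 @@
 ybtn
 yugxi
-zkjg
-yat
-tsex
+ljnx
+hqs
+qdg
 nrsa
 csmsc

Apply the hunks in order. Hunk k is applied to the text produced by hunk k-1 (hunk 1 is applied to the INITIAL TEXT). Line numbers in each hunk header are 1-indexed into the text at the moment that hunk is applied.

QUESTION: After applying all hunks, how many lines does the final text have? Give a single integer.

Hunk 1: at line 4 remove [gmj,gae] add [vrqhf,ybtn] -> 13 lines: lyyu tnrsz ifhp yej qln vrqhf ybtn yugxi khljd xifzu nrsa csmsc bgkv
Hunk 2: at line 8 remove [khljd,xifzu] add [zkjg,yat,tsex] -> 14 lines: lyyu tnrsz ifhp yej qln vrqhf ybtn yugxi zkjg yat tsex nrsa csmsc bgkv
Hunk 3: at line 7 remove [zkjg,yat,tsex] add [ljnx,hqs,qdg] -> 14 lines: lyyu tnrsz ifhp yej qln vrqhf ybtn yugxi ljnx hqs qdg nrsa csmsc bgkv
Final line count: 14

Answer: 14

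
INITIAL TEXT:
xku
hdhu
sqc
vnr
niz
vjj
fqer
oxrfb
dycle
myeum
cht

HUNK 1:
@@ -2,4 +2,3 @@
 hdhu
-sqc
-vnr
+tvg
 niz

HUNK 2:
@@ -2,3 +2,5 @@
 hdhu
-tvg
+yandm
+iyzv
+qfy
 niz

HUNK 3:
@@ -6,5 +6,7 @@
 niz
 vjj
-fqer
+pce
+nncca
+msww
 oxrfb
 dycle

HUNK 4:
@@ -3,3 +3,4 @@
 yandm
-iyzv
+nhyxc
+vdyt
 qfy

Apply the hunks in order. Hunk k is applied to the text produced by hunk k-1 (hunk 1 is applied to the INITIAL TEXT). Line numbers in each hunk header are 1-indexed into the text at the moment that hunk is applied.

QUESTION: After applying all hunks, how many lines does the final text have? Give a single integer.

Answer: 15

Derivation:
Hunk 1: at line 2 remove [sqc,vnr] add [tvg] -> 10 lines: xku hdhu tvg niz vjj fqer oxrfb dycle myeum cht
Hunk 2: at line 2 remove [tvg] add [yandm,iyzv,qfy] -> 12 lines: xku hdhu yandm iyzv qfy niz vjj fqer oxrfb dycle myeum cht
Hunk 3: at line 6 remove [fqer] add [pce,nncca,msww] -> 14 lines: xku hdhu yandm iyzv qfy niz vjj pce nncca msww oxrfb dycle myeum cht
Hunk 4: at line 3 remove [iyzv] add [nhyxc,vdyt] -> 15 lines: xku hdhu yandm nhyxc vdyt qfy niz vjj pce nncca msww oxrfb dycle myeum cht
Final line count: 15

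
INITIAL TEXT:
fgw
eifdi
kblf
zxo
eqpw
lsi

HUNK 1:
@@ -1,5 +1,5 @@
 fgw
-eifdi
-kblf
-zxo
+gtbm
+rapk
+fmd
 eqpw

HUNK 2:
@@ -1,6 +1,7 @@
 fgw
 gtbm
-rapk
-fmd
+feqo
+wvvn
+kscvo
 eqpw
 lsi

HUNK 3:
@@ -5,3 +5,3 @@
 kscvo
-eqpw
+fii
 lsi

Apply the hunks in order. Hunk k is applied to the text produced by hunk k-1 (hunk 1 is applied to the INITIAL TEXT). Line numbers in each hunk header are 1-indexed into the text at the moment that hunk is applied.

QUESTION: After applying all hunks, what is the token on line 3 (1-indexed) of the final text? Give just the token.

Answer: feqo

Derivation:
Hunk 1: at line 1 remove [eifdi,kblf,zxo] add [gtbm,rapk,fmd] -> 6 lines: fgw gtbm rapk fmd eqpw lsi
Hunk 2: at line 1 remove [rapk,fmd] add [feqo,wvvn,kscvo] -> 7 lines: fgw gtbm feqo wvvn kscvo eqpw lsi
Hunk 3: at line 5 remove [eqpw] add [fii] -> 7 lines: fgw gtbm feqo wvvn kscvo fii lsi
Final line 3: feqo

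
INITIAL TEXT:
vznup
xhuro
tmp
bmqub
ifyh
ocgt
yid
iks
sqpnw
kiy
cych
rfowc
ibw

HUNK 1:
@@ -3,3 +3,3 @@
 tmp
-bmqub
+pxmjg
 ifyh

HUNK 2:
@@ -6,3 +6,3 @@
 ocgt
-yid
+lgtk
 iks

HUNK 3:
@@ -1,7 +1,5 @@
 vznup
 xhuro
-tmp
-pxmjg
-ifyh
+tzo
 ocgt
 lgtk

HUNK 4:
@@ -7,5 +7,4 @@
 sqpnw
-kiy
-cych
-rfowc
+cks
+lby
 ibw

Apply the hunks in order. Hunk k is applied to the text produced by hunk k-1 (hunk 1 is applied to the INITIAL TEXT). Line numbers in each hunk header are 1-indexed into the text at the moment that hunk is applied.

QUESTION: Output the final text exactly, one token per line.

Hunk 1: at line 3 remove [bmqub] add [pxmjg] -> 13 lines: vznup xhuro tmp pxmjg ifyh ocgt yid iks sqpnw kiy cych rfowc ibw
Hunk 2: at line 6 remove [yid] add [lgtk] -> 13 lines: vznup xhuro tmp pxmjg ifyh ocgt lgtk iks sqpnw kiy cych rfowc ibw
Hunk 3: at line 1 remove [tmp,pxmjg,ifyh] add [tzo] -> 11 lines: vznup xhuro tzo ocgt lgtk iks sqpnw kiy cych rfowc ibw
Hunk 4: at line 7 remove [kiy,cych,rfowc] add [cks,lby] -> 10 lines: vznup xhuro tzo ocgt lgtk iks sqpnw cks lby ibw

Answer: vznup
xhuro
tzo
ocgt
lgtk
iks
sqpnw
cks
lby
ibw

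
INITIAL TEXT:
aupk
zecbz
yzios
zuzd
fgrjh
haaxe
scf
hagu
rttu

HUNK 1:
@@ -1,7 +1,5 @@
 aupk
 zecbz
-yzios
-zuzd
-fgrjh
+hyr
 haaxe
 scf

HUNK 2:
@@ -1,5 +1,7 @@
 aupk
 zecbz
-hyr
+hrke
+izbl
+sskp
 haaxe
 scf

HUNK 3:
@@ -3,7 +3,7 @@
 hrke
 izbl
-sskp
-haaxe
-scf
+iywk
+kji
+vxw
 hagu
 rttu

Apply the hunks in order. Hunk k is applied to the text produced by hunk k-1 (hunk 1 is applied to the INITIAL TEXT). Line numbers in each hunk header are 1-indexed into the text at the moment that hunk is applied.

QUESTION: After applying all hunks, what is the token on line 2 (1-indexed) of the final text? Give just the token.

Hunk 1: at line 1 remove [yzios,zuzd,fgrjh] add [hyr] -> 7 lines: aupk zecbz hyr haaxe scf hagu rttu
Hunk 2: at line 1 remove [hyr] add [hrke,izbl,sskp] -> 9 lines: aupk zecbz hrke izbl sskp haaxe scf hagu rttu
Hunk 3: at line 3 remove [sskp,haaxe,scf] add [iywk,kji,vxw] -> 9 lines: aupk zecbz hrke izbl iywk kji vxw hagu rttu
Final line 2: zecbz

Answer: zecbz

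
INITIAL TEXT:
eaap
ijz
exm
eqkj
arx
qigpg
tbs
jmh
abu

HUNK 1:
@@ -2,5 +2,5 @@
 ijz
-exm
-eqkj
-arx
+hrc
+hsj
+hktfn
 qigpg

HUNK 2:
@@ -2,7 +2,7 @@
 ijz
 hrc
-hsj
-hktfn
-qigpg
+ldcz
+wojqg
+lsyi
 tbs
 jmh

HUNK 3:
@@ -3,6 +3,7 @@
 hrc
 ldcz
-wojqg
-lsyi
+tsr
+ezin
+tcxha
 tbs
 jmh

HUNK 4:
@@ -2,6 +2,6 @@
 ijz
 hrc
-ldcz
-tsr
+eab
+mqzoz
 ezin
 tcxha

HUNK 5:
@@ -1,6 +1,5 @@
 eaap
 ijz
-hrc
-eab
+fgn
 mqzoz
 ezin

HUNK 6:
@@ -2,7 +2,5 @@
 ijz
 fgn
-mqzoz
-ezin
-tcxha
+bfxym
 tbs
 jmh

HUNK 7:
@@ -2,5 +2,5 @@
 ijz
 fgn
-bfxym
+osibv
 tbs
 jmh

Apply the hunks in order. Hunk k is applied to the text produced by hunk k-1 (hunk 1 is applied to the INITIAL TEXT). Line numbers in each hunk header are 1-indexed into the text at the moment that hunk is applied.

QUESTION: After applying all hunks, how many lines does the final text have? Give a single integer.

Hunk 1: at line 2 remove [exm,eqkj,arx] add [hrc,hsj,hktfn] -> 9 lines: eaap ijz hrc hsj hktfn qigpg tbs jmh abu
Hunk 2: at line 2 remove [hsj,hktfn,qigpg] add [ldcz,wojqg,lsyi] -> 9 lines: eaap ijz hrc ldcz wojqg lsyi tbs jmh abu
Hunk 3: at line 3 remove [wojqg,lsyi] add [tsr,ezin,tcxha] -> 10 lines: eaap ijz hrc ldcz tsr ezin tcxha tbs jmh abu
Hunk 4: at line 2 remove [ldcz,tsr] add [eab,mqzoz] -> 10 lines: eaap ijz hrc eab mqzoz ezin tcxha tbs jmh abu
Hunk 5: at line 1 remove [hrc,eab] add [fgn] -> 9 lines: eaap ijz fgn mqzoz ezin tcxha tbs jmh abu
Hunk 6: at line 2 remove [mqzoz,ezin,tcxha] add [bfxym] -> 7 lines: eaap ijz fgn bfxym tbs jmh abu
Hunk 7: at line 2 remove [bfxym] add [osibv] -> 7 lines: eaap ijz fgn osibv tbs jmh abu
Final line count: 7

Answer: 7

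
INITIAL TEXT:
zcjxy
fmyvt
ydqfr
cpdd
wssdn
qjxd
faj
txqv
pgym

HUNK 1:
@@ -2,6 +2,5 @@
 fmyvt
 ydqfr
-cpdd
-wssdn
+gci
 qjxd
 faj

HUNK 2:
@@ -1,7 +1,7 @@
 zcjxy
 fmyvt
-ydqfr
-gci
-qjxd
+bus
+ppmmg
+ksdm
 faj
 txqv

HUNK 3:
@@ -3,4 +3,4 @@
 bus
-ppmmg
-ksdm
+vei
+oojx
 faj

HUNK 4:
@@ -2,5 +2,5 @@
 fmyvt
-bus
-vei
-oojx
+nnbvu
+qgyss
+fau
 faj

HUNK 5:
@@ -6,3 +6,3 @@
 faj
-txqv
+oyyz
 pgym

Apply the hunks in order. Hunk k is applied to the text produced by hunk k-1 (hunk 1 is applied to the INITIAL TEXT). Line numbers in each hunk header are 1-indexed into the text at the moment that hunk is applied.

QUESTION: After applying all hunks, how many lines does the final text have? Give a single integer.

Answer: 8

Derivation:
Hunk 1: at line 2 remove [cpdd,wssdn] add [gci] -> 8 lines: zcjxy fmyvt ydqfr gci qjxd faj txqv pgym
Hunk 2: at line 1 remove [ydqfr,gci,qjxd] add [bus,ppmmg,ksdm] -> 8 lines: zcjxy fmyvt bus ppmmg ksdm faj txqv pgym
Hunk 3: at line 3 remove [ppmmg,ksdm] add [vei,oojx] -> 8 lines: zcjxy fmyvt bus vei oojx faj txqv pgym
Hunk 4: at line 2 remove [bus,vei,oojx] add [nnbvu,qgyss,fau] -> 8 lines: zcjxy fmyvt nnbvu qgyss fau faj txqv pgym
Hunk 5: at line 6 remove [txqv] add [oyyz] -> 8 lines: zcjxy fmyvt nnbvu qgyss fau faj oyyz pgym
Final line count: 8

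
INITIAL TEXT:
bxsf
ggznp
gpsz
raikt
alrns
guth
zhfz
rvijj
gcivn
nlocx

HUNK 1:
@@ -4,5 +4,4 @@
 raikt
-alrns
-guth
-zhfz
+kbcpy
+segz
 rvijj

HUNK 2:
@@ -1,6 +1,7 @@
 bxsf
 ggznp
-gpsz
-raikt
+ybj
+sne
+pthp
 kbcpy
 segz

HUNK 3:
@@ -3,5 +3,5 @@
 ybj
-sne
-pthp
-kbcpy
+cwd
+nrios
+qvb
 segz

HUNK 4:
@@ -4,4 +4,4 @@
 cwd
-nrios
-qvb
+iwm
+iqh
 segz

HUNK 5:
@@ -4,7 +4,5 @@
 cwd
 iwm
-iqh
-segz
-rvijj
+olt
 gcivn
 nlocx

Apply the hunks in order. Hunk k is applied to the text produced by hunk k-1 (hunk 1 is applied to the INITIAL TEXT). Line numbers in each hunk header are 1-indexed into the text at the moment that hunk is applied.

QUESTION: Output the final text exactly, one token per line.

Answer: bxsf
ggznp
ybj
cwd
iwm
olt
gcivn
nlocx

Derivation:
Hunk 1: at line 4 remove [alrns,guth,zhfz] add [kbcpy,segz] -> 9 lines: bxsf ggznp gpsz raikt kbcpy segz rvijj gcivn nlocx
Hunk 2: at line 1 remove [gpsz,raikt] add [ybj,sne,pthp] -> 10 lines: bxsf ggznp ybj sne pthp kbcpy segz rvijj gcivn nlocx
Hunk 3: at line 3 remove [sne,pthp,kbcpy] add [cwd,nrios,qvb] -> 10 lines: bxsf ggznp ybj cwd nrios qvb segz rvijj gcivn nlocx
Hunk 4: at line 4 remove [nrios,qvb] add [iwm,iqh] -> 10 lines: bxsf ggznp ybj cwd iwm iqh segz rvijj gcivn nlocx
Hunk 5: at line 4 remove [iqh,segz,rvijj] add [olt] -> 8 lines: bxsf ggznp ybj cwd iwm olt gcivn nlocx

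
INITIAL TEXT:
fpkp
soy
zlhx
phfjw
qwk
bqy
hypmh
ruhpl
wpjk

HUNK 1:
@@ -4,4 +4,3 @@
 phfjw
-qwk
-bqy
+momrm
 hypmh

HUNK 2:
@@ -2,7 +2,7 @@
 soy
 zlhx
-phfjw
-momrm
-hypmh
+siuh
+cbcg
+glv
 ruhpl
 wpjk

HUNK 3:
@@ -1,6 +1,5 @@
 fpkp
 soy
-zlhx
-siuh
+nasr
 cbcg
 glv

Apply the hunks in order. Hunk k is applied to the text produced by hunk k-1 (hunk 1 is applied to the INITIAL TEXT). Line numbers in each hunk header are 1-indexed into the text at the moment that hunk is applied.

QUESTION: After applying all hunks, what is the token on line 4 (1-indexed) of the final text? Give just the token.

Hunk 1: at line 4 remove [qwk,bqy] add [momrm] -> 8 lines: fpkp soy zlhx phfjw momrm hypmh ruhpl wpjk
Hunk 2: at line 2 remove [phfjw,momrm,hypmh] add [siuh,cbcg,glv] -> 8 lines: fpkp soy zlhx siuh cbcg glv ruhpl wpjk
Hunk 3: at line 1 remove [zlhx,siuh] add [nasr] -> 7 lines: fpkp soy nasr cbcg glv ruhpl wpjk
Final line 4: cbcg

Answer: cbcg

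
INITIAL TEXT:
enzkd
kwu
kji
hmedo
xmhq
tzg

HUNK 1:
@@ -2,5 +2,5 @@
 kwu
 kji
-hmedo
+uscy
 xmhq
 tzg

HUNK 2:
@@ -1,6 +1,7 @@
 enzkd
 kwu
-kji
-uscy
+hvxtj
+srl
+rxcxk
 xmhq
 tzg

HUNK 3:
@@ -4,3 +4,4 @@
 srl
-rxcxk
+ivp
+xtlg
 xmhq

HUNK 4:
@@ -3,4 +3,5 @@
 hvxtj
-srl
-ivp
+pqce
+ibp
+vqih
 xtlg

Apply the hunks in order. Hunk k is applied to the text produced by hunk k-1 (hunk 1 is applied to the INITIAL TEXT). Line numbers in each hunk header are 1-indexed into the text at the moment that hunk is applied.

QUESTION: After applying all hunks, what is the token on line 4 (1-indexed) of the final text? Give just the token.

Answer: pqce

Derivation:
Hunk 1: at line 2 remove [hmedo] add [uscy] -> 6 lines: enzkd kwu kji uscy xmhq tzg
Hunk 2: at line 1 remove [kji,uscy] add [hvxtj,srl,rxcxk] -> 7 lines: enzkd kwu hvxtj srl rxcxk xmhq tzg
Hunk 3: at line 4 remove [rxcxk] add [ivp,xtlg] -> 8 lines: enzkd kwu hvxtj srl ivp xtlg xmhq tzg
Hunk 4: at line 3 remove [srl,ivp] add [pqce,ibp,vqih] -> 9 lines: enzkd kwu hvxtj pqce ibp vqih xtlg xmhq tzg
Final line 4: pqce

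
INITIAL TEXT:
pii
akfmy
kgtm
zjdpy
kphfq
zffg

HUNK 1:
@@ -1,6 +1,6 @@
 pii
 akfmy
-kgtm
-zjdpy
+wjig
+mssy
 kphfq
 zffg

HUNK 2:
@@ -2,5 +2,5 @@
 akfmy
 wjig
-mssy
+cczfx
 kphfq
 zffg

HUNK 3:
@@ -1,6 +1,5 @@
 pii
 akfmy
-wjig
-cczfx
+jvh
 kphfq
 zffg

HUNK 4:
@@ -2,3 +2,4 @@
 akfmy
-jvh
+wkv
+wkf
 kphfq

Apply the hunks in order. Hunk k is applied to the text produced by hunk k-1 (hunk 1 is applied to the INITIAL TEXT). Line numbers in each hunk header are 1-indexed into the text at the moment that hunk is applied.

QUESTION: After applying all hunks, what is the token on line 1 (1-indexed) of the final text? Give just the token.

Answer: pii

Derivation:
Hunk 1: at line 1 remove [kgtm,zjdpy] add [wjig,mssy] -> 6 lines: pii akfmy wjig mssy kphfq zffg
Hunk 2: at line 2 remove [mssy] add [cczfx] -> 6 lines: pii akfmy wjig cczfx kphfq zffg
Hunk 3: at line 1 remove [wjig,cczfx] add [jvh] -> 5 lines: pii akfmy jvh kphfq zffg
Hunk 4: at line 2 remove [jvh] add [wkv,wkf] -> 6 lines: pii akfmy wkv wkf kphfq zffg
Final line 1: pii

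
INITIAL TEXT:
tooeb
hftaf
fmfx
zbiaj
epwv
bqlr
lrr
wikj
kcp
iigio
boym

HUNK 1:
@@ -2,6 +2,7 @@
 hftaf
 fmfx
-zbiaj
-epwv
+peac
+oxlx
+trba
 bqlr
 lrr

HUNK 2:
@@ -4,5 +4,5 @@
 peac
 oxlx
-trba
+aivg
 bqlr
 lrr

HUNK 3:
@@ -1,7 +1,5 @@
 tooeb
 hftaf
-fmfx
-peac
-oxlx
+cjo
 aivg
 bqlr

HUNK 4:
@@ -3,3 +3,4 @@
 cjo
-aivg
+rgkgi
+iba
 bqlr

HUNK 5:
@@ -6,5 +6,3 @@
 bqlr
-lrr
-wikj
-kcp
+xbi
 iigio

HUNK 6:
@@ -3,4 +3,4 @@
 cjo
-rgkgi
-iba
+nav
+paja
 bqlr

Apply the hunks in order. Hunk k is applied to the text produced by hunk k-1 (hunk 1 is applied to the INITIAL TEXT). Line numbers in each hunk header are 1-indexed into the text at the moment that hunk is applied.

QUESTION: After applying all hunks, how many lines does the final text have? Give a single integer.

Answer: 9

Derivation:
Hunk 1: at line 2 remove [zbiaj,epwv] add [peac,oxlx,trba] -> 12 lines: tooeb hftaf fmfx peac oxlx trba bqlr lrr wikj kcp iigio boym
Hunk 2: at line 4 remove [trba] add [aivg] -> 12 lines: tooeb hftaf fmfx peac oxlx aivg bqlr lrr wikj kcp iigio boym
Hunk 3: at line 1 remove [fmfx,peac,oxlx] add [cjo] -> 10 lines: tooeb hftaf cjo aivg bqlr lrr wikj kcp iigio boym
Hunk 4: at line 3 remove [aivg] add [rgkgi,iba] -> 11 lines: tooeb hftaf cjo rgkgi iba bqlr lrr wikj kcp iigio boym
Hunk 5: at line 6 remove [lrr,wikj,kcp] add [xbi] -> 9 lines: tooeb hftaf cjo rgkgi iba bqlr xbi iigio boym
Hunk 6: at line 3 remove [rgkgi,iba] add [nav,paja] -> 9 lines: tooeb hftaf cjo nav paja bqlr xbi iigio boym
Final line count: 9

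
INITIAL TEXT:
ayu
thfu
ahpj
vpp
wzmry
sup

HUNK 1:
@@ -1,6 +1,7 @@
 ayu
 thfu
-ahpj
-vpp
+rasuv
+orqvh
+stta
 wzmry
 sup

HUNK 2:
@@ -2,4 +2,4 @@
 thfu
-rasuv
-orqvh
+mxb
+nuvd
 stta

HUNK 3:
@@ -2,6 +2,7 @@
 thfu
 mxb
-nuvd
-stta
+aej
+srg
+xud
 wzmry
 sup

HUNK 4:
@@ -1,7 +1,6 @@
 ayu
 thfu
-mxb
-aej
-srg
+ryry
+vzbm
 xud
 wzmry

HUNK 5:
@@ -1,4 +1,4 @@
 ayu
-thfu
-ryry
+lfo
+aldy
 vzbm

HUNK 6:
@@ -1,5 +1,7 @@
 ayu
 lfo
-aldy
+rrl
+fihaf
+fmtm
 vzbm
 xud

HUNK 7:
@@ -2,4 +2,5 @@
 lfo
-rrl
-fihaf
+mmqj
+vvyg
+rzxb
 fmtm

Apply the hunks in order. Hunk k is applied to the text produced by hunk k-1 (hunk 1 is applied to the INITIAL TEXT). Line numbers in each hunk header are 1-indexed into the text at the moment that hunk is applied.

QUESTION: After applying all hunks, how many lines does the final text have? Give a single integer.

Hunk 1: at line 1 remove [ahpj,vpp] add [rasuv,orqvh,stta] -> 7 lines: ayu thfu rasuv orqvh stta wzmry sup
Hunk 2: at line 2 remove [rasuv,orqvh] add [mxb,nuvd] -> 7 lines: ayu thfu mxb nuvd stta wzmry sup
Hunk 3: at line 2 remove [nuvd,stta] add [aej,srg,xud] -> 8 lines: ayu thfu mxb aej srg xud wzmry sup
Hunk 4: at line 1 remove [mxb,aej,srg] add [ryry,vzbm] -> 7 lines: ayu thfu ryry vzbm xud wzmry sup
Hunk 5: at line 1 remove [thfu,ryry] add [lfo,aldy] -> 7 lines: ayu lfo aldy vzbm xud wzmry sup
Hunk 6: at line 1 remove [aldy] add [rrl,fihaf,fmtm] -> 9 lines: ayu lfo rrl fihaf fmtm vzbm xud wzmry sup
Hunk 7: at line 2 remove [rrl,fihaf] add [mmqj,vvyg,rzxb] -> 10 lines: ayu lfo mmqj vvyg rzxb fmtm vzbm xud wzmry sup
Final line count: 10

Answer: 10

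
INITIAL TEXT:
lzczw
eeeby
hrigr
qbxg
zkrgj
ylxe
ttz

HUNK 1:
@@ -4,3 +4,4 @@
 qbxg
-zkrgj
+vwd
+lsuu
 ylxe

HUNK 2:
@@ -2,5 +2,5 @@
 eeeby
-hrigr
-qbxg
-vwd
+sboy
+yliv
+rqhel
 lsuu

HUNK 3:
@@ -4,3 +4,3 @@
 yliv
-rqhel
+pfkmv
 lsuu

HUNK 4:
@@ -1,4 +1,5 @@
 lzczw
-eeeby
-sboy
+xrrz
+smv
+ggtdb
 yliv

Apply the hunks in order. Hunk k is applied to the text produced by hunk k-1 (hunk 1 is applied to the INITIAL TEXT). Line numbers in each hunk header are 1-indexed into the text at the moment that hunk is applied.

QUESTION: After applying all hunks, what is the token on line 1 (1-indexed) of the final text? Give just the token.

Hunk 1: at line 4 remove [zkrgj] add [vwd,lsuu] -> 8 lines: lzczw eeeby hrigr qbxg vwd lsuu ylxe ttz
Hunk 2: at line 2 remove [hrigr,qbxg,vwd] add [sboy,yliv,rqhel] -> 8 lines: lzczw eeeby sboy yliv rqhel lsuu ylxe ttz
Hunk 3: at line 4 remove [rqhel] add [pfkmv] -> 8 lines: lzczw eeeby sboy yliv pfkmv lsuu ylxe ttz
Hunk 4: at line 1 remove [eeeby,sboy] add [xrrz,smv,ggtdb] -> 9 lines: lzczw xrrz smv ggtdb yliv pfkmv lsuu ylxe ttz
Final line 1: lzczw

Answer: lzczw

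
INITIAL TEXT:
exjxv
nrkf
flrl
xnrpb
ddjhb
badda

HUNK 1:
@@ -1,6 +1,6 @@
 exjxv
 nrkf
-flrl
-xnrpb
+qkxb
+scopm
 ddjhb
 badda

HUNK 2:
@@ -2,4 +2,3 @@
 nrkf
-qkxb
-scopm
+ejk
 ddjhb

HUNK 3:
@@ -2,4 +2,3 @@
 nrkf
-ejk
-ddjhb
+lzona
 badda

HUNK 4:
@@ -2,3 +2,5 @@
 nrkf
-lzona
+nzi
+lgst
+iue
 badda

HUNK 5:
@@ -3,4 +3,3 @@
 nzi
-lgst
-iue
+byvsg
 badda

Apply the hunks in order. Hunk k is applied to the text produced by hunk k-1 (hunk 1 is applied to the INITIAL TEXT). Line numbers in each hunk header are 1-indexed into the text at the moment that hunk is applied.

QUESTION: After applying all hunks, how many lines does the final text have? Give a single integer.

Hunk 1: at line 1 remove [flrl,xnrpb] add [qkxb,scopm] -> 6 lines: exjxv nrkf qkxb scopm ddjhb badda
Hunk 2: at line 2 remove [qkxb,scopm] add [ejk] -> 5 lines: exjxv nrkf ejk ddjhb badda
Hunk 3: at line 2 remove [ejk,ddjhb] add [lzona] -> 4 lines: exjxv nrkf lzona badda
Hunk 4: at line 2 remove [lzona] add [nzi,lgst,iue] -> 6 lines: exjxv nrkf nzi lgst iue badda
Hunk 5: at line 3 remove [lgst,iue] add [byvsg] -> 5 lines: exjxv nrkf nzi byvsg badda
Final line count: 5

Answer: 5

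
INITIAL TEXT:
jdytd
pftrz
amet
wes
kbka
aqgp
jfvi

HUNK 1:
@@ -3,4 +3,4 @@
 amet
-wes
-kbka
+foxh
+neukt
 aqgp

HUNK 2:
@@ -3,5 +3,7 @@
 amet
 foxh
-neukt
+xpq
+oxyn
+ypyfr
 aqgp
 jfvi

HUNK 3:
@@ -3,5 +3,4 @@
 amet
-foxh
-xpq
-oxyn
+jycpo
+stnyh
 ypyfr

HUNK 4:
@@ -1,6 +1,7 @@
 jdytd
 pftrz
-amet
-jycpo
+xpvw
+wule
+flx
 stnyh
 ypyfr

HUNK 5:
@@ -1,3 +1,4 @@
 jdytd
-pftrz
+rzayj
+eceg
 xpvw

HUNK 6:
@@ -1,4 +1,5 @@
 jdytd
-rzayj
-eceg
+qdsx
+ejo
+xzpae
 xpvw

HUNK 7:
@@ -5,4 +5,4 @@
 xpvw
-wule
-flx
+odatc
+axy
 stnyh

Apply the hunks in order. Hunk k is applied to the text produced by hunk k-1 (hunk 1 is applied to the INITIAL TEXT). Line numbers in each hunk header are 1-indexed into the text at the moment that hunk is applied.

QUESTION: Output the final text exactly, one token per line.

Hunk 1: at line 3 remove [wes,kbka] add [foxh,neukt] -> 7 lines: jdytd pftrz amet foxh neukt aqgp jfvi
Hunk 2: at line 3 remove [neukt] add [xpq,oxyn,ypyfr] -> 9 lines: jdytd pftrz amet foxh xpq oxyn ypyfr aqgp jfvi
Hunk 3: at line 3 remove [foxh,xpq,oxyn] add [jycpo,stnyh] -> 8 lines: jdytd pftrz amet jycpo stnyh ypyfr aqgp jfvi
Hunk 4: at line 1 remove [amet,jycpo] add [xpvw,wule,flx] -> 9 lines: jdytd pftrz xpvw wule flx stnyh ypyfr aqgp jfvi
Hunk 5: at line 1 remove [pftrz] add [rzayj,eceg] -> 10 lines: jdytd rzayj eceg xpvw wule flx stnyh ypyfr aqgp jfvi
Hunk 6: at line 1 remove [rzayj,eceg] add [qdsx,ejo,xzpae] -> 11 lines: jdytd qdsx ejo xzpae xpvw wule flx stnyh ypyfr aqgp jfvi
Hunk 7: at line 5 remove [wule,flx] add [odatc,axy] -> 11 lines: jdytd qdsx ejo xzpae xpvw odatc axy stnyh ypyfr aqgp jfvi

Answer: jdytd
qdsx
ejo
xzpae
xpvw
odatc
axy
stnyh
ypyfr
aqgp
jfvi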